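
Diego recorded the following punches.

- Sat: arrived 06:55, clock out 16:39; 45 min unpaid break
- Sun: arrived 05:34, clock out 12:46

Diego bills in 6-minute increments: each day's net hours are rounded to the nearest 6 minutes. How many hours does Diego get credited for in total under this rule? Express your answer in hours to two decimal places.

Sat: 06:55–16:39 = 9 h 44 min − 45 min = 8 h 59 min → rounds to 9 h 0 min
Sun: 05:34–12:46 = 7 h 12 min → rounds to 7 h 12 min
Total credited: 16 h 12 min.

16.20 hours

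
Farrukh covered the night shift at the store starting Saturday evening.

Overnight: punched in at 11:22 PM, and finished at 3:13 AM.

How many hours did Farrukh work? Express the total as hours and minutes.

Overnight: 11:22 PM → midnight = 0 h 38 min; midnight → 3:13 AM = 3 h 13 min; span 3 h 51 min

3 h 51 min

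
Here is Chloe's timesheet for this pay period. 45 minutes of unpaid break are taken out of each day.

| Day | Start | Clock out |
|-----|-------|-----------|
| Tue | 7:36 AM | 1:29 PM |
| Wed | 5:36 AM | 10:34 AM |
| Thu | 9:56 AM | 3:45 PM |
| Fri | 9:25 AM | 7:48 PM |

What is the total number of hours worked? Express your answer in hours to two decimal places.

Tue: 7:36 AM–1:29 PM = 5 h 53 min; less 45 min break → 5 h 8 min
Wed: 5:36 AM–10:34 AM = 4 h 58 min; less 45 min break → 4 h 13 min
Thu: 9:56 AM–3:45 PM = 5 h 49 min; less 45 min break → 5 h 4 min
Fri: 9:25 AM–7:48 PM = 10 h 23 min; less 45 min break → 9 h 38 min
Total: 5 h 8 min + 4 h 13 min + 5 h 4 min + 9 h 38 min = 24 h 3 min.

24.05 hours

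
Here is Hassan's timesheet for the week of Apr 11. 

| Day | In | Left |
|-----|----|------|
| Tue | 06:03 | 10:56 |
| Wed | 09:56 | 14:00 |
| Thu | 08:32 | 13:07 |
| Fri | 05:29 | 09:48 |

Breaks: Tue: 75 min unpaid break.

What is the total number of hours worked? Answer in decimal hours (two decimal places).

16.60 hours

Tue: 06:03–10:56 = 4 h 53 min; less 75 min break → 3 h 38 min
Wed: 09:56–14:00 = 4 h 4 min
Thu: 08:32–13:07 = 4 h 35 min
Fri: 05:29–09:48 = 4 h 19 min
Total: 3 h 38 min + 4 h 4 min + 4 h 35 min + 4 h 19 min = 16 h 36 min.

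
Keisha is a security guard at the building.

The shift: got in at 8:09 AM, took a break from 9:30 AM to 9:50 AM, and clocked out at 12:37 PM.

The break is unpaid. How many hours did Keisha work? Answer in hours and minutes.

The shift: 8:09 AM–12:37 PM = 4 h 28 min; less 20 min break → 4 h 8 min

4 h 8 min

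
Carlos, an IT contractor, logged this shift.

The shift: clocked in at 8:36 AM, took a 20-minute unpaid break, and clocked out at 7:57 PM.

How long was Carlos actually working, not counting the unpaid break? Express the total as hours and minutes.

The shift: 8:36 AM–7:57 PM = 11 h 21 min; less 20 min break → 11 h 1 min

11 h 1 min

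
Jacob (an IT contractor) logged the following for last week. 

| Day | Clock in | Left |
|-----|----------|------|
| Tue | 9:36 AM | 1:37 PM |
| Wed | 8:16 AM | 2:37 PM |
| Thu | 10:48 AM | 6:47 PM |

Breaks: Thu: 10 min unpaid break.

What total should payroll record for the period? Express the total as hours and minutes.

Tue: 9:36 AM–1:37 PM = 4 h 1 min
Wed: 8:16 AM–2:37 PM = 6 h 21 min
Thu: 10:48 AM–6:47 PM = 7 h 59 min; less 10 min break → 7 h 49 min
Total: 4 h 1 min + 6 h 21 min + 7 h 49 min = 18 h 11 min.

18 h 11 min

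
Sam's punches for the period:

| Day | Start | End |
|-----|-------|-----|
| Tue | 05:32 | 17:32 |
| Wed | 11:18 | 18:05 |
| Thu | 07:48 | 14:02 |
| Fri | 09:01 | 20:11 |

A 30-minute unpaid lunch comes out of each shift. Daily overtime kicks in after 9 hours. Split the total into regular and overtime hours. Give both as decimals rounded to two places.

Tue: 05:32–17:32 = 12 h 0 min; less 30 min break → 11 h 30 min
Wed: 11:18–18:05 = 6 h 47 min; less 30 min break → 6 h 17 min
Thu: 07:48–14:02 = 6 h 14 min; less 30 min break → 5 h 44 min
Fri: 09:01–20:11 = 11 h 10 min; less 30 min break → 10 h 40 min
Tue reg 9 h 0 min / OT 2 h 30 min; Wed reg 6 h 17 min / OT 0 h 0 min; Thu reg 5 h 44 min / OT 0 h 0 min; Fri reg 9 h 0 min / OT 1 h 40 min.
Totals: regular 30 h 1 min, overtime 4 h 10 min.

Regular 30.02 hours, overtime 4.17 hours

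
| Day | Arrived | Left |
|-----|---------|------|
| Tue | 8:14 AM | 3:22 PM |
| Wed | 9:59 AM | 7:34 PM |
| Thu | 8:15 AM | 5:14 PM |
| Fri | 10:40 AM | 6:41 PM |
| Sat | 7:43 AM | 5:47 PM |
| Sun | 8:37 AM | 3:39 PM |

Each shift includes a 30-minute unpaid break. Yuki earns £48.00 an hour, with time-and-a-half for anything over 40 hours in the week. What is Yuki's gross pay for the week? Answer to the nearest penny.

£2482.80

Tue: 8:14 AM–3:22 PM = 7 h 8 min; less 30 min break → 6 h 38 min
Wed: 9:59 AM–7:34 PM = 9 h 35 min; less 30 min break → 9 h 5 min
Thu: 8:15 AM–5:14 PM = 8 h 59 min; less 30 min break → 8 h 29 min
Fri: 10:40 AM–6:41 PM = 8 h 1 min; less 30 min break → 7 h 31 min
Sat: 7:43 AM–5:47 PM = 10 h 4 min; less 30 min break → 9 h 34 min
Sun: 8:37 AM–3:39 PM = 7 h 2 min; less 30 min break → 6 h 32 min
Total worked: 47 h 49 min = 2869 min.
Regular 40 h 0 min = 2400 min at £48.00/h; overtime 7 h 49 min = 469 min at £72.00/h.
Pay = (2400 × £48.00 + 469 × £72.00) ÷ 60 = £2482.80.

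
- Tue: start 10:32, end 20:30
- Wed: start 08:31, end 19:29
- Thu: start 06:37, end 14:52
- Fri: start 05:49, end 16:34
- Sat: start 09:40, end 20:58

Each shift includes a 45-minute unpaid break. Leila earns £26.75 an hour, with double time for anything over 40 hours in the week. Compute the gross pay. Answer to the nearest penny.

£1470.36

Tue: 10:32–20:30 = 9 h 58 min; less 45 min break → 9 h 13 min
Wed: 08:31–19:29 = 10 h 58 min; less 45 min break → 10 h 13 min
Thu: 06:37–14:52 = 8 h 15 min; less 45 min break → 7 h 30 min
Fri: 05:49–16:34 = 10 h 45 min; less 45 min break → 10 h 0 min
Sat: 09:40–20:58 = 11 h 18 min; less 45 min break → 10 h 33 min
Total worked: 47 h 29 min = 2849 min.
Regular 40 h 0 min = 2400 min at £26.75/h; overtime 7 h 29 min = 449 min at £53.50/h.
Pay = (2400 × £26.75 + 449 × £53.50) ÷ 60 = £1470.36.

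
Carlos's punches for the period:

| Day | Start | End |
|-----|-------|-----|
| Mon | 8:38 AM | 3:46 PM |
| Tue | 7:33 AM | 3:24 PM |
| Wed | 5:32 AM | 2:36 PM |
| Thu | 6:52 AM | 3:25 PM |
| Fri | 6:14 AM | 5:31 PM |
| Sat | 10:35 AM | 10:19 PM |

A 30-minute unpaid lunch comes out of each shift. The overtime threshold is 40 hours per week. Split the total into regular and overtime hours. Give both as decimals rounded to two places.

Mon: 8:38 AM–3:46 PM = 7 h 8 min; less 30 min break → 6 h 38 min
Tue: 7:33 AM–3:24 PM = 7 h 51 min; less 30 min break → 7 h 21 min
Wed: 5:32 AM–2:36 PM = 9 h 4 min; less 30 min break → 8 h 34 min
Thu: 6:52 AM–3:25 PM = 8 h 33 min; less 30 min break → 8 h 3 min
Fri: 6:14 AM–5:31 PM = 11 h 17 min; less 30 min break → 10 h 47 min
Sat: 10:35 AM–10:19 PM = 11 h 44 min; less 30 min break → 11 h 14 min
Total worked: 52 h 37 min = 52.62 h.
Threshold 40 h → overtime 12 h 37 min, regular 40 h 0 min.

Regular 40.00 hours, overtime 12.62 hours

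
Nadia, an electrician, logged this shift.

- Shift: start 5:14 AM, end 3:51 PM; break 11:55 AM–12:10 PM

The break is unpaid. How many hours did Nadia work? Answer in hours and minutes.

10 h 22 min

Shift: 5:14 AM–3:51 PM = 10 h 37 min; less 15 min break → 10 h 22 min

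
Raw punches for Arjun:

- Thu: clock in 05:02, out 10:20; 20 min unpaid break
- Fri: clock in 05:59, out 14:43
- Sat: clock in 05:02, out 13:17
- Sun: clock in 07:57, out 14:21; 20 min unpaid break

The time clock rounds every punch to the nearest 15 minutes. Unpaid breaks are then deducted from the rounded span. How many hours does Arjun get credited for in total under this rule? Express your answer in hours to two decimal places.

Thu: in 05:02→05:00, out 10:20→10:15; 5 h 15 min − 20 min = 4 h 55 min
Fri: in 05:59→06:00, out 14:43→14:45; 8 h 45 min
Sat: in 05:02→05:00, out 13:17→13:15; 8 h 15 min
Sun: in 07:57→08:00, out 14:21→14:15; 6 h 15 min − 20 min = 5 h 55 min
Total credited: 27 h 50 min.

27.83 hours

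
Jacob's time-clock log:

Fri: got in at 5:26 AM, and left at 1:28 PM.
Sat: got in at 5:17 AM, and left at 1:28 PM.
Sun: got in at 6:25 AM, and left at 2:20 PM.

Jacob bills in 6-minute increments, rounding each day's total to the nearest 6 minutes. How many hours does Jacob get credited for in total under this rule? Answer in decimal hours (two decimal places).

Fri: 5:26 AM–1:28 PM = 8 h 2 min → rounds to 8 h 0 min
Sat: 5:17 AM–1:28 PM = 8 h 11 min → rounds to 8 h 12 min
Sun: 6:25 AM–2:20 PM = 7 h 55 min → rounds to 7 h 54 min
Total credited: 24 h 6 min.

24.10 hours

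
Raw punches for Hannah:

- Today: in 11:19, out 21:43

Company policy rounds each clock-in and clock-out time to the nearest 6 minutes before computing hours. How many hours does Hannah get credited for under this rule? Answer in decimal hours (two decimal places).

10.40 hours

Today: in 11:19→11:18, out 21:43→21:42; 10 h 24 min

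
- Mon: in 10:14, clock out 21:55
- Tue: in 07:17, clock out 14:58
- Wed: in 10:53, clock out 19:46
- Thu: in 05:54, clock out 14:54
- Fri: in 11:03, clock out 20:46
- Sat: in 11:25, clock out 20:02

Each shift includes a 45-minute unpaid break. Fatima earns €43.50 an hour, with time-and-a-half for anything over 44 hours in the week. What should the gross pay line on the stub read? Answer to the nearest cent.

€2376.19

Mon: 10:14–21:55 = 11 h 41 min; less 45 min break → 10 h 56 min
Tue: 07:17–14:58 = 7 h 41 min; less 45 min break → 6 h 56 min
Wed: 10:53–19:46 = 8 h 53 min; less 45 min break → 8 h 8 min
Thu: 05:54–14:54 = 9 h 0 min; less 45 min break → 8 h 15 min
Fri: 11:03–20:46 = 9 h 43 min; less 45 min break → 8 h 58 min
Sat: 11:25–20:02 = 8 h 37 min; less 45 min break → 7 h 52 min
Total worked: 51 h 5 min = 3065 min.
Regular 44 h 0 min = 2640 min at €43.50/h; overtime 7 h 5 min = 425 min at €65.25/h.
Pay = (2640 × €43.50 + 425 × €65.25) ÷ 60 = €2376.19.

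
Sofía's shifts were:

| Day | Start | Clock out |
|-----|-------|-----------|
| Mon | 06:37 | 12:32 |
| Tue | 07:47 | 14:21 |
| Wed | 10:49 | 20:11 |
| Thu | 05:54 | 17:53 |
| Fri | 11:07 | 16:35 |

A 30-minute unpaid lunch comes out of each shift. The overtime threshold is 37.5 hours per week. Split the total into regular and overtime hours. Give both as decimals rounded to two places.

Mon: 06:37–12:32 = 5 h 55 min; less 30 min break → 5 h 25 min
Tue: 07:47–14:21 = 6 h 34 min; less 30 min break → 6 h 4 min
Wed: 10:49–20:11 = 9 h 22 min; less 30 min break → 8 h 52 min
Thu: 05:54–17:53 = 11 h 59 min; less 30 min break → 11 h 29 min
Fri: 11:07–16:35 = 5 h 28 min; less 30 min break → 4 h 58 min
Total worked: 36 h 48 min = 36.80 h.
Threshold 37.5 h → overtime 0 h 0 min, regular 36 h 48 min.

Regular 36.80 hours, overtime 0.00 hours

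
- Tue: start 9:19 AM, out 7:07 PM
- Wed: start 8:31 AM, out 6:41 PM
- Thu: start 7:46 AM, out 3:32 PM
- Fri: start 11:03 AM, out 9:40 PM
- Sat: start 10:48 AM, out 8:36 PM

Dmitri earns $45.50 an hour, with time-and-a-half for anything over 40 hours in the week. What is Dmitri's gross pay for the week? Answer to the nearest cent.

$2376.24

Tue: 9:19 AM–7:07 PM = 9 h 48 min
Wed: 8:31 AM–6:41 PM = 10 h 10 min
Thu: 7:46 AM–3:32 PM = 7 h 46 min
Fri: 11:03 AM–9:40 PM = 10 h 37 min
Sat: 10:48 AM–8:36 PM = 9 h 48 min
Total worked: 48 h 9 min = 2889 min.
Regular 40 h 0 min = 2400 min at $45.50/h; overtime 8 h 9 min = 489 min at $68.25/h.
Pay = (2400 × $45.50 + 489 × $68.25) ÷ 60 = $2376.24.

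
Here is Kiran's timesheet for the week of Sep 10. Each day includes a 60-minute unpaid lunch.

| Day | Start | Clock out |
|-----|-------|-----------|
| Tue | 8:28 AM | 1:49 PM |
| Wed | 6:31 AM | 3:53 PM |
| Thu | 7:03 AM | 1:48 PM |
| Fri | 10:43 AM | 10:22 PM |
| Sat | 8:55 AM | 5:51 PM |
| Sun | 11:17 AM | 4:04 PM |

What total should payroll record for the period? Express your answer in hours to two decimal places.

Tue: 8:28 AM–1:49 PM = 5 h 21 min; less 60 min break → 4 h 21 min
Wed: 6:31 AM–3:53 PM = 9 h 22 min; less 60 min break → 8 h 22 min
Thu: 7:03 AM–1:48 PM = 6 h 45 min; less 60 min break → 5 h 45 min
Fri: 10:43 AM–10:22 PM = 11 h 39 min; less 60 min break → 10 h 39 min
Sat: 8:55 AM–5:51 PM = 8 h 56 min; less 60 min break → 7 h 56 min
Sun: 11:17 AM–4:04 PM = 4 h 47 min; less 60 min break → 3 h 47 min
Total: 4 h 21 min + 8 h 22 min + 5 h 45 min + 10 h 39 min + 7 h 56 min + 3 h 47 min = 40 h 50 min.

40.83 hours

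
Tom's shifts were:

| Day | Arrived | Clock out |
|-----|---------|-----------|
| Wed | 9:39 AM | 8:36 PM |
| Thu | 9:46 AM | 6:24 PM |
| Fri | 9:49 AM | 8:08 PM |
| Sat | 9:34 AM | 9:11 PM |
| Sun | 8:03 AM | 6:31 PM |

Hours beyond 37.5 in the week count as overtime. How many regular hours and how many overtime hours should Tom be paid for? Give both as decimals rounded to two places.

Regular 37.50 hours, overtime 14.48 hours

Wed: 9:39 AM–8:36 PM = 10 h 57 min
Thu: 9:46 AM–6:24 PM = 8 h 38 min
Fri: 9:49 AM–8:08 PM = 10 h 19 min
Sat: 9:34 AM–9:11 PM = 11 h 37 min
Sun: 8:03 AM–6:31 PM = 10 h 28 min
Total worked: 51 h 59 min = 51.98 h.
Threshold 37.5 h → overtime 14 h 29 min, regular 37 h 30 min.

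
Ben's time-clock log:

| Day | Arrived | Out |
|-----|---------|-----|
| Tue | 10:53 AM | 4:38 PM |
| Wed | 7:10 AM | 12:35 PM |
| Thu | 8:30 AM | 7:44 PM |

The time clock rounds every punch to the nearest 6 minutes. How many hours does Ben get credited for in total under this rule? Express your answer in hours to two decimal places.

Tue: in 10:53 AM→10:54 AM, out 4:38 PM→4:36 PM; 5 h 42 min
Wed: in 7:10 AM→7:12 AM, out 12:35 PM→12:36 PM; 5 h 24 min
Thu: in 8:30 AM→8:30 AM, out 7:44 PM→7:42 PM; 11 h 12 min
Total credited: 22 h 18 min.

22.30 hours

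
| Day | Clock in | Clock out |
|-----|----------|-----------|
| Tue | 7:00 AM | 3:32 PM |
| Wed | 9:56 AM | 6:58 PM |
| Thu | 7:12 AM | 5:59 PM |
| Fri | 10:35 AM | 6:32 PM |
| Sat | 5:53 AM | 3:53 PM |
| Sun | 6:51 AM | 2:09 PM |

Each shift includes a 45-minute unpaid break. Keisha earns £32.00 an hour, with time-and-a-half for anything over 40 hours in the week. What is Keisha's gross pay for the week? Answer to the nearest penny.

Tue: 7:00 AM–3:32 PM = 8 h 32 min; less 45 min break → 7 h 47 min
Wed: 9:56 AM–6:58 PM = 9 h 2 min; less 45 min break → 8 h 17 min
Thu: 7:12 AM–5:59 PM = 10 h 47 min; less 45 min break → 10 h 2 min
Fri: 10:35 AM–6:32 PM = 7 h 57 min; less 45 min break → 7 h 12 min
Sat: 5:53 AM–3:53 PM = 10 h 0 min; less 45 min break → 9 h 15 min
Sun: 6:51 AM–2:09 PM = 7 h 18 min; less 45 min break → 6 h 33 min
Total worked: 49 h 6 min = 2946 min.
Regular 40 h 0 min = 2400 min at £32.00/h; overtime 9 h 6 min = 546 min at £48.00/h.
Pay = (2400 × £32.00 + 546 × £48.00) ÷ 60 = £1716.80.

£1716.80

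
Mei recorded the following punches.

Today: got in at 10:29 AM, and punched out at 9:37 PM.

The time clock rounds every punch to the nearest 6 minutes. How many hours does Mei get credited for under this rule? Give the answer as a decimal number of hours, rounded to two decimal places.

11.10 hours

Today: in 10:29 AM→10:30 AM, out 9:37 PM→9:36 PM; 11 h 6 min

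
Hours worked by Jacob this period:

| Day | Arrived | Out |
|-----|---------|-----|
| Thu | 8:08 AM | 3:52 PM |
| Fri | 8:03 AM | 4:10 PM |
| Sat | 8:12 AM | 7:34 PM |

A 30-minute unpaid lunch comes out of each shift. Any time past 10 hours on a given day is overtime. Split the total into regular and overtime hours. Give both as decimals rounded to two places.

Regular 24.85 hours, overtime 0.87 hours

Thu: 8:08 AM–3:52 PM = 7 h 44 min; less 30 min break → 7 h 14 min
Fri: 8:03 AM–4:10 PM = 8 h 7 min; less 30 min break → 7 h 37 min
Sat: 8:12 AM–7:34 PM = 11 h 22 min; less 30 min break → 10 h 52 min
Thu reg 7 h 14 min / OT 0 h 0 min; Fri reg 7 h 37 min / OT 0 h 0 min; Sat reg 10 h 0 min / OT 0 h 52 min.
Totals: regular 24 h 51 min, overtime 0 h 52 min.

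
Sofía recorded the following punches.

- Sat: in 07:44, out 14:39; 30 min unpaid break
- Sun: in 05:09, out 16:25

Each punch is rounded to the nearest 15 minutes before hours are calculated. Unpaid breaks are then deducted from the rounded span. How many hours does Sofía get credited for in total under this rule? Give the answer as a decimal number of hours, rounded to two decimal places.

Sat: in 07:44→07:45, out 14:39→14:45; 7 h 0 min − 30 min = 6 h 30 min
Sun: in 05:09→05:15, out 16:25→16:30; 11 h 15 min
Total credited: 17 h 45 min.

17.75 hours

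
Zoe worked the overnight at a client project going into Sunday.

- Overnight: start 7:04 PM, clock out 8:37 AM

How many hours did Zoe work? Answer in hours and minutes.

13 h 33 min

Overnight: 7:04 PM → midnight = 4 h 56 min; midnight → 8:37 AM = 8 h 37 min; span 13 h 33 min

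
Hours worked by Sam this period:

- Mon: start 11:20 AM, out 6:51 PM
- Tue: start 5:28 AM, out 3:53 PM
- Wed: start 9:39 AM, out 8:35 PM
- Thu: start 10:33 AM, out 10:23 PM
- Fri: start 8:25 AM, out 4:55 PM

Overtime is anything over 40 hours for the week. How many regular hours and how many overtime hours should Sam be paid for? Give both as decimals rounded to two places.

Mon: 11:20 AM–6:51 PM = 7 h 31 min
Tue: 5:28 AM–3:53 PM = 10 h 25 min
Wed: 9:39 AM–8:35 PM = 10 h 56 min
Thu: 10:33 AM–10:23 PM = 11 h 50 min
Fri: 8:25 AM–4:55 PM = 8 h 30 min
Total worked: 49 h 12 min = 49.20 h.
Threshold 40 h → overtime 9 h 12 min, regular 40 h 0 min.

Regular 40.00 hours, overtime 9.20 hours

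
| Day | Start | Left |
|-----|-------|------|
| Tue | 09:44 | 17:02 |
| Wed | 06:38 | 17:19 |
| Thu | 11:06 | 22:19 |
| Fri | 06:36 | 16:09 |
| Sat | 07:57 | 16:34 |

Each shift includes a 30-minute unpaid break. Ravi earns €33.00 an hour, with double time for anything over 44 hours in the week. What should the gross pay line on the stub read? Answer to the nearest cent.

Tue: 09:44–17:02 = 7 h 18 min; less 30 min break → 6 h 48 min
Wed: 06:38–17:19 = 10 h 41 min; less 30 min break → 10 h 11 min
Thu: 11:06–22:19 = 11 h 13 min; less 30 min break → 10 h 43 min
Fri: 06:36–16:09 = 9 h 33 min; less 30 min break → 9 h 3 min
Sat: 07:57–16:34 = 8 h 37 min; less 30 min break → 8 h 7 min
Total worked: 44 h 52 min = 2692 min.
Regular 44 h 0 min = 2640 min at €33.00/h; overtime 0 h 52 min = 52 min at €66.00/h.
Pay = (2640 × €33.00 + 52 × €66.00) ÷ 60 = €1509.20.

€1509.20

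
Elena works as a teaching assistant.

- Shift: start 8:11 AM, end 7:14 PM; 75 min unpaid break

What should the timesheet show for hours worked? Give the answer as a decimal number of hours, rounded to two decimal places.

9.80 hours

Shift: 8:11 AM–7:14 PM = 11 h 3 min; less 75 min break → 9 h 48 min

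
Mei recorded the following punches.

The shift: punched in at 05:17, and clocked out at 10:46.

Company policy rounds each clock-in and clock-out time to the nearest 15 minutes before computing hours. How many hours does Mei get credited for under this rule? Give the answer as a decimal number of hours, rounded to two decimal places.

5.50 hours

The shift: in 05:17→05:15, out 10:46→10:45; 5 h 30 min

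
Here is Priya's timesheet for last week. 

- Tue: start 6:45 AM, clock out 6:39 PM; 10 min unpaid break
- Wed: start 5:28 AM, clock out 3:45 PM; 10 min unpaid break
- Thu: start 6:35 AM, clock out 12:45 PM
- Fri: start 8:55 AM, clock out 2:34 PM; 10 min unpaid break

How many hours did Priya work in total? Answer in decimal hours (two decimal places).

33.50 hours

Tue: 6:45 AM–6:39 PM = 11 h 54 min; less 10 min break → 11 h 44 min
Wed: 5:28 AM–3:45 PM = 10 h 17 min; less 10 min break → 10 h 7 min
Thu: 6:35 AM–12:45 PM = 6 h 10 min
Fri: 8:55 AM–2:34 PM = 5 h 39 min; less 10 min break → 5 h 29 min
Total: 11 h 44 min + 10 h 7 min + 6 h 10 min + 5 h 29 min = 33 h 30 min.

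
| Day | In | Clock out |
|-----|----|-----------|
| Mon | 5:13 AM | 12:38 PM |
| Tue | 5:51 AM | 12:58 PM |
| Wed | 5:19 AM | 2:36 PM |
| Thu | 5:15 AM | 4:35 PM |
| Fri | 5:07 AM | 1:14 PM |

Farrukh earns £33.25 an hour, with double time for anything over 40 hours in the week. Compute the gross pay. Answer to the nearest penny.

£1547.23

Mon: 5:13 AM–12:38 PM = 7 h 25 min
Tue: 5:51 AM–12:58 PM = 7 h 7 min
Wed: 5:19 AM–2:36 PM = 9 h 17 min
Thu: 5:15 AM–4:35 PM = 11 h 20 min
Fri: 5:07 AM–1:14 PM = 8 h 7 min
Total worked: 43 h 16 min = 2596 min.
Regular 40 h 0 min = 2400 min at £33.25/h; overtime 3 h 16 min = 196 min at £66.50/h.
Pay = (2400 × £33.25 + 196 × £66.50) ÷ 60 = £1547.23.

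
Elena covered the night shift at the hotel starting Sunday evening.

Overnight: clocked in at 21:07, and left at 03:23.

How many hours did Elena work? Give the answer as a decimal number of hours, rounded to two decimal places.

Overnight: 21:07 → midnight = 2 h 53 min; midnight → 03:23 = 3 h 23 min; span 6 h 16 min

6.27 hours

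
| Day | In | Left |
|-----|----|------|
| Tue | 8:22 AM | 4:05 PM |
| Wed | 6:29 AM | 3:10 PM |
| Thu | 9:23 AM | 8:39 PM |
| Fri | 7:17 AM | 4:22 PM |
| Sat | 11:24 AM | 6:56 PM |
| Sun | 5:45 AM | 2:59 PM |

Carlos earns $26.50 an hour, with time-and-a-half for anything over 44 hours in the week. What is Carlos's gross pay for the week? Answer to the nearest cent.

Tue: 8:22 AM–4:05 PM = 7 h 43 min
Wed: 6:29 AM–3:10 PM = 8 h 41 min
Thu: 9:23 AM–8:39 PM = 11 h 16 min
Fri: 7:17 AM–4:22 PM = 9 h 5 min
Sat: 11:24 AM–6:56 PM = 7 h 32 min
Sun: 5:45 AM–2:59 PM = 9 h 14 min
Total worked: 53 h 31 min = 3211 min.
Regular 44 h 0 min = 2640 min at $26.50/h; overtime 9 h 31 min = 571 min at $39.75/h.
Pay = (2640 × $26.50 + 571 × $39.75) ÷ 60 = $1544.29.

$1544.29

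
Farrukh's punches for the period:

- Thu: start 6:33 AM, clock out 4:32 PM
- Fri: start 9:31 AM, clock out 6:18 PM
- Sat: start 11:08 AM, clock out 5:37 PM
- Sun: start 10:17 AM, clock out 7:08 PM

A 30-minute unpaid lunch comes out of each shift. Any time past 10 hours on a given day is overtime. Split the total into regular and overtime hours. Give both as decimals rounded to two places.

Regular 32.10 hours, overtime 0.00 hours

Thu: 6:33 AM–4:32 PM = 9 h 59 min; less 30 min break → 9 h 29 min
Fri: 9:31 AM–6:18 PM = 8 h 47 min; less 30 min break → 8 h 17 min
Sat: 11:08 AM–5:37 PM = 6 h 29 min; less 30 min break → 5 h 59 min
Sun: 10:17 AM–7:08 PM = 8 h 51 min; less 30 min break → 8 h 21 min
Thu reg 9 h 29 min / OT 0 h 0 min; Fri reg 8 h 17 min / OT 0 h 0 min; Sat reg 5 h 59 min / OT 0 h 0 min; Sun reg 8 h 21 min / OT 0 h 0 min.
Totals: regular 32 h 6 min, overtime 0 h 0 min.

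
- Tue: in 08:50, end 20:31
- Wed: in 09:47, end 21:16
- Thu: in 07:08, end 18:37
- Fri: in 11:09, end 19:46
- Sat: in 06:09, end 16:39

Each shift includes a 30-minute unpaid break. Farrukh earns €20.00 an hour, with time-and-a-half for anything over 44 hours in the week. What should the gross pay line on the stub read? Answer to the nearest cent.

Tue: 08:50–20:31 = 11 h 41 min; less 30 min break → 11 h 11 min
Wed: 09:47–21:16 = 11 h 29 min; less 30 min break → 10 h 59 min
Thu: 07:08–18:37 = 11 h 29 min; less 30 min break → 10 h 59 min
Fri: 11:09–19:46 = 8 h 37 min; less 30 min break → 8 h 7 min
Sat: 06:09–16:39 = 10 h 30 min; less 30 min break → 10 h 0 min
Total worked: 51 h 16 min = 3076 min.
Regular 44 h 0 min = 2640 min at €20.00/h; overtime 7 h 16 min = 436 min at €30.00/h.
Pay = (2640 × €20.00 + 436 × €30.00) ÷ 60 = €1098.00.

€1098.00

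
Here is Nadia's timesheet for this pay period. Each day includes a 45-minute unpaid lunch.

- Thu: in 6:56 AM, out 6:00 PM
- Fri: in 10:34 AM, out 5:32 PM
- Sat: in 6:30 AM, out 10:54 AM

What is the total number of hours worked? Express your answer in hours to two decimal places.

20.18 hours

Thu: 6:56 AM–6:00 PM = 11 h 4 min; less 45 min break → 10 h 19 min
Fri: 10:34 AM–5:32 PM = 6 h 58 min; less 45 min break → 6 h 13 min
Sat: 6:30 AM–10:54 AM = 4 h 24 min; less 45 min break → 3 h 39 min
Total: 10 h 19 min + 6 h 13 min + 3 h 39 min = 20 h 11 min.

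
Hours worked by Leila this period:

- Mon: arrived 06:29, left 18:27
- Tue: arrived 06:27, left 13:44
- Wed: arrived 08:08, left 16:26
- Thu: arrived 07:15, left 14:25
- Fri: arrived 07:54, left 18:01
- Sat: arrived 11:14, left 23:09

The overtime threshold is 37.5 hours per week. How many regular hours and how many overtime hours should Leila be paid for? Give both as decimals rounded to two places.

Regular 37.50 hours, overtime 19.25 hours

Mon: 06:29–18:27 = 11 h 58 min
Tue: 06:27–13:44 = 7 h 17 min
Wed: 08:08–16:26 = 8 h 18 min
Thu: 07:15–14:25 = 7 h 10 min
Fri: 07:54–18:01 = 10 h 7 min
Sat: 11:14–23:09 = 11 h 55 min
Total worked: 56 h 45 min = 56.75 h.
Threshold 37.5 h → overtime 19 h 15 min, regular 37 h 30 min.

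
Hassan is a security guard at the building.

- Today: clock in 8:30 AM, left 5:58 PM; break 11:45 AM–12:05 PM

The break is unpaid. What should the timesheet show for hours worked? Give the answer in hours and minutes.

Today: 8:30 AM–5:58 PM = 9 h 28 min; less 20 min break → 9 h 8 min

9 h 8 min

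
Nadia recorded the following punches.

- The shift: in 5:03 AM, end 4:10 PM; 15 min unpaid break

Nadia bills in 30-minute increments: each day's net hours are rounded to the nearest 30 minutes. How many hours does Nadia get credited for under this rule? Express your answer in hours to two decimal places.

The shift: 5:03 AM–4:10 PM = 11 h 7 min − 15 min = 10 h 52 min → rounds to 11 h 0 min

11.00 hours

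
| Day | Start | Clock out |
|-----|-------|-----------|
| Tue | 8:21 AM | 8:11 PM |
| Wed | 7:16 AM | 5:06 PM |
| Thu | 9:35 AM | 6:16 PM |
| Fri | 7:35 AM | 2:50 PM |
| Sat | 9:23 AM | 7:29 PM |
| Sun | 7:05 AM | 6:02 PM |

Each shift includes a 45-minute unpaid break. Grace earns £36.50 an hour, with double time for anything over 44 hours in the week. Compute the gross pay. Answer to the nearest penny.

Tue: 8:21 AM–8:11 PM = 11 h 50 min; less 45 min break → 11 h 5 min
Wed: 7:16 AM–5:06 PM = 9 h 50 min; less 45 min break → 9 h 5 min
Thu: 9:35 AM–6:16 PM = 8 h 41 min; less 45 min break → 7 h 56 min
Fri: 7:35 AM–2:50 PM = 7 h 15 min; less 45 min break → 6 h 30 min
Sat: 9:23 AM–7:29 PM = 10 h 6 min; less 45 min break → 9 h 21 min
Sun: 7:05 AM–6:02 PM = 10 h 57 min; less 45 min break → 10 h 12 min
Total worked: 54 h 9 min = 3249 min.
Regular 44 h 0 min = 2640 min at £36.50/h; overtime 10 h 9 min = 609 min at £73.00/h.
Pay = (2640 × £36.50 + 609 × £73.00) ÷ 60 = £2346.95.

£2346.95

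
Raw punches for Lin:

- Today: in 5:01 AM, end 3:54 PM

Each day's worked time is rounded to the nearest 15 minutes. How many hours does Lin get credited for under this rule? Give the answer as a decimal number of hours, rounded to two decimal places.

Today: 5:01 AM–3:54 PM = 10 h 53 min → rounds to 11 h 0 min

11.00 hours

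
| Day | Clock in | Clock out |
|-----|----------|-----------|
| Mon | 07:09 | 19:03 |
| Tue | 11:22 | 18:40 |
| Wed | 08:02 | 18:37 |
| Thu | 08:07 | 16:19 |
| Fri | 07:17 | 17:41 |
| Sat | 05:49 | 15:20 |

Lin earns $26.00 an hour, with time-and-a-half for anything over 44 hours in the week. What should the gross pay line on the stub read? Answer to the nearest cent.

$1686.10

Mon: 07:09–19:03 = 11 h 54 min
Tue: 11:22–18:40 = 7 h 18 min
Wed: 08:02–18:37 = 10 h 35 min
Thu: 08:07–16:19 = 8 h 12 min
Fri: 07:17–17:41 = 10 h 24 min
Sat: 05:49–15:20 = 9 h 31 min
Total worked: 57 h 54 min = 3474 min.
Regular 44 h 0 min = 2640 min at $26.00/h; overtime 13 h 54 min = 834 min at $39.00/h.
Pay = (2640 × $26.00 + 834 × $39.00) ÷ 60 = $1686.10.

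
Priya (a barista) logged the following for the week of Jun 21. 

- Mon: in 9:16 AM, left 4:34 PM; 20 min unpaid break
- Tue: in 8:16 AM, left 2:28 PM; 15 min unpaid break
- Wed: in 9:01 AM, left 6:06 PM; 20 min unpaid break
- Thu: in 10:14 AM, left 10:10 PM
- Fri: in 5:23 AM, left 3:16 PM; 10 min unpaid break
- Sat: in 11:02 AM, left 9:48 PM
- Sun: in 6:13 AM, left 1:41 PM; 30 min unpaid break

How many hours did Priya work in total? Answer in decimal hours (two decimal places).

Mon: 9:16 AM–4:34 PM = 7 h 18 min; less 20 min break → 6 h 58 min
Tue: 8:16 AM–2:28 PM = 6 h 12 min; less 15 min break → 5 h 57 min
Wed: 9:01 AM–6:06 PM = 9 h 5 min; less 20 min break → 8 h 45 min
Thu: 10:14 AM–10:10 PM = 11 h 56 min
Fri: 5:23 AM–3:16 PM = 9 h 53 min; less 10 min break → 9 h 43 min
Sat: 11:02 AM–9:48 PM = 10 h 46 min
Sun: 6:13 AM–1:41 PM = 7 h 28 min; less 30 min break → 6 h 58 min
Total: 6 h 58 min + 5 h 57 min + 8 h 45 min + 11 h 56 min + 9 h 43 min + 10 h 46 min + 6 h 58 min = 61 h 3 min.

61.05 hours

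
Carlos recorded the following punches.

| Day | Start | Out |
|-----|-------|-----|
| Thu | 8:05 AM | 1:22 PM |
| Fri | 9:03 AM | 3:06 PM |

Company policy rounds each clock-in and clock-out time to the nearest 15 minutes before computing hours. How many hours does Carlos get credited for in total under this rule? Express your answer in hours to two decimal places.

11.25 hours

Thu: in 8:05 AM→8:00 AM, out 1:22 PM→1:15 PM; 5 h 15 min
Fri: in 9:03 AM→9:00 AM, out 3:06 PM→3:00 PM; 6 h 0 min
Total credited: 11 h 15 min.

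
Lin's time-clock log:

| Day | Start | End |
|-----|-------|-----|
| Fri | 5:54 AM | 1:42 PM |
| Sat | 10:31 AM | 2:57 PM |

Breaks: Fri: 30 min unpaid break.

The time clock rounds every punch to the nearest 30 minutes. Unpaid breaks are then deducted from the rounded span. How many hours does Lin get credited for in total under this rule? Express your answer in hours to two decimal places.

Fri: in 5:54 AM→6:00 AM, out 1:42 PM→1:30 PM; 7 h 30 min − 30 min = 7 h 0 min
Sat: in 10:31 AM→10:30 AM, out 2:57 PM→3:00 PM; 4 h 30 min
Total credited: 11 h 30 min.

11.50 hours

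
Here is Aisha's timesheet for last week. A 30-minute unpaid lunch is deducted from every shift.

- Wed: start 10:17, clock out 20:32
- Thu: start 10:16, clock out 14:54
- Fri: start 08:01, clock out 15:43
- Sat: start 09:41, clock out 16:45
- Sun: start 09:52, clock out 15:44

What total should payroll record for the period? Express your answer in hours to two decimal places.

33.02 hours

Wed: 10:17–20:32 = 10 h 15 min; less 30 min break → 9 h 45 min
Thu: 10:16–14:54 = 4 h 38 min; less 30 min break → 4 h 8 min
Fri: 08:01–15:43 = 7 h 42 min; less 30 min break → 7 h 12 min
Sat: 09:41–16:45 = 7 h 4 min; less 30 min break → 6 h 34 min
Sun: 09:52–15:44 = 5 h 52 min; less 30 min break → 5 h 22 min
Total: 9 h 45 min + 4 h 8 min + 7 h 12 min + 6 h 34 min + 5 h 22 min = 33 h 1 min.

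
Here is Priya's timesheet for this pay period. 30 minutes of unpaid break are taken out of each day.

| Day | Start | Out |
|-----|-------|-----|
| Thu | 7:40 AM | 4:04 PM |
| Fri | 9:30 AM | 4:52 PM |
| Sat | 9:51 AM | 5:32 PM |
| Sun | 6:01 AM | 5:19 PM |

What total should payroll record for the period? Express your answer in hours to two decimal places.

Thu: 7:40 AM–4:04 PM = 8 h 24 min; less 30 min break → 7 h 54 min
Fri: 9:30 AM–4:52 PM = 7 h 22 min; less 30 min break → 6 h 52 min
Sat: 9:51 AM–5:32 PM = 7 h 41 min; less 30 min break → 7 h 11 min
Sun: 6:01 AM–5:19 PM = 11 h 18 min; less 30 min break → 10 h 48 min
Total: 7 h 54 min + 6 h 52 min + 7 h 11 min + 10 h 48 min = 32 h 45 min.

32.75 hours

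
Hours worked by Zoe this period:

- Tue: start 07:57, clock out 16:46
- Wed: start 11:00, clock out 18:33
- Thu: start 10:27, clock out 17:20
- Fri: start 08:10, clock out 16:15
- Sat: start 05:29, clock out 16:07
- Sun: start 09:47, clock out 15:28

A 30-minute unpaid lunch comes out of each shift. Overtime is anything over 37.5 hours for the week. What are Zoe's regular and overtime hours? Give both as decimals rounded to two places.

Regular 37.50 hours, overtime 7.15 hours

Tue: 07:57–16:46 = 8 h 49 min; less 30 min break → 8 h 19 min
Wed: 11:00–18:33 = 7 h 33 min; less 30 min break → 7 h 3 min
Thu: 10:27–17:20 = 6 h 53 min; less 30 min break → 6 h 23 min
Fri: 08:10–16:15 = 8 h 5 min; less 30 min break → 7 h 35 min
Sat: 05:29–16:07 = 10 h 38 min; less 30 min break → 10 h 8 min
Sun: 09:47–15:28 = 5 h 41 min; less 30 min break → 5 h 11 min
Total worked: 44 h 39 min = 44.65 h.
Threshold 37.5 h → overtime 7 h 9 min, regular 37 h 30 min.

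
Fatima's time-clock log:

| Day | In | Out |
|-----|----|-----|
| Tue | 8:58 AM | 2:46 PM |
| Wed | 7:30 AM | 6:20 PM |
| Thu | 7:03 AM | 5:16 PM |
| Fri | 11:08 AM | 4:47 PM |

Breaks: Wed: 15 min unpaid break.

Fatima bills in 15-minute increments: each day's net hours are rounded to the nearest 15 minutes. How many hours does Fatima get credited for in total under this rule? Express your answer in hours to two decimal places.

Tue: 8:58 AM–2:46 PM = 5 h 48 min → rounds to 5 h 45 min
Wed: 7:30 AM–6:20 PM = 10 h 50 min − 15 min = 10 h 35 min → rounds to 10 h 30 min
Thu: 7:03 AM–5:16 PM = 10 h 13 min → rounds to 10 h 15 min
Fri: 11:08 AM–4:47 PM = 5 h 39 min → rounds to 5 h 45 min
Total credited: 32 h 15 min.

32.25 hours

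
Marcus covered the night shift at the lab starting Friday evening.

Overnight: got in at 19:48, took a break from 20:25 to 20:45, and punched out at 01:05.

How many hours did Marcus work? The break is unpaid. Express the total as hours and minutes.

Overnight: 19:48 → midnight = 4 h 12 min; midnight → 01:05 = 1 h 5 min; span 5 h 17 min; less 20 min break → 4 h 57 min

4 h 57 min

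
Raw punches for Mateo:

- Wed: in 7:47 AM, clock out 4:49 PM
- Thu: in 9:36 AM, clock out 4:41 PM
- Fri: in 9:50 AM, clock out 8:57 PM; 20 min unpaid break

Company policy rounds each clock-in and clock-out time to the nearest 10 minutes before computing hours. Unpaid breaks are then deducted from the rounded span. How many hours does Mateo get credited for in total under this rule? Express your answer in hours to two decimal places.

26.83 hours

Wed: in 7:47 AM→7:50 AM, out 4:49 PM→4:50 PM; 9 h 0 min
Thu: in 9:36 AM→9:40 AM, out 4:41 PM→4:40 PM; 7 h 0 min
Fri: in 9:50 AM→9:50 AM, out 8:57 PM→9:00 PM; 11 h 10 min − 20 min = 10 h 50 min
Total credited: 26 h 50 min.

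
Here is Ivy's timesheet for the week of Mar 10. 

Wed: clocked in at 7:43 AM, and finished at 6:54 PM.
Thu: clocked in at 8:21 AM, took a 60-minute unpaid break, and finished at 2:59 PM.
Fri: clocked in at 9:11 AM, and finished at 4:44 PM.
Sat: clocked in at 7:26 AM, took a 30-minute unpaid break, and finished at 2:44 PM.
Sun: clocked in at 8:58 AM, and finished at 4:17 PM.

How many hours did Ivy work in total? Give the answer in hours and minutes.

38 h 29 min

Wed: 7:43 AM–6:54 PM = 11 h 11 min
Thu: 8:21 AM–2:59 PM = 6 h 38 min; less 60 min break → 5 h 38 min
Fri: 9:11 AM–4:44 PM = 7 h 33 min
Sat: 7:26 AM–2:44 PM = 7 h 18 min; less 30 min break → 6 h 48 min
Sun: 8:58 AM–4:17 PM = 7 h 19 min
Total: 11 h 11 min + 5 h 38 min + 7 h 33 min + 6 h 48 min + 7 h 19 min = 38 h 29 min.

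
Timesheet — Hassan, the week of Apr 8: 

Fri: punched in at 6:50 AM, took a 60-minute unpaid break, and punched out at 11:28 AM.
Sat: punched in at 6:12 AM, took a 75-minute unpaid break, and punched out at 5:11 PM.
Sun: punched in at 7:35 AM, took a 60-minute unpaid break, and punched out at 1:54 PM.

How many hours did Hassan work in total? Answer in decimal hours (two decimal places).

18.68 hours

Fri: 6:50 AM–11:28 AM = 4 h 38 min; less 60 min break → 3 h 38 min
Sat: 6:12 AM–5:11 PM = 10 h 59 min; less 75 min break → 9 h 44 min
Sun: 7:35 AM–1:54 PM = 6 h 19 min; less 60 min break → 5 h 19 min
Total: 3 h 38 min + 9 h 44 min + 5 h 19 min = 18 h 41 min.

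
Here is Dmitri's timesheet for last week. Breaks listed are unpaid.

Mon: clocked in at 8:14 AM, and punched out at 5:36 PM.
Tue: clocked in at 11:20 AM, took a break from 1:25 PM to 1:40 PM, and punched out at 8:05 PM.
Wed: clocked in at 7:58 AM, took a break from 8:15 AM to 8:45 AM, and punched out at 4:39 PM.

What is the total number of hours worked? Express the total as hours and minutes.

Mon: 8:14 AM–5:36 PM = 9 h 22 min
Tue: 11:20 AM–8:05 PM = 8 h 45 min; less 15 min break → 8 h 30 min
Wed: 7:58 AM–4:39 PM = 8 h 41 min; less 30 min break → 8 h 11 min
Total: 9 h 22 min + 8 h 30 min + 8 h 11 min = 26 h 3 min.

26 h 3 min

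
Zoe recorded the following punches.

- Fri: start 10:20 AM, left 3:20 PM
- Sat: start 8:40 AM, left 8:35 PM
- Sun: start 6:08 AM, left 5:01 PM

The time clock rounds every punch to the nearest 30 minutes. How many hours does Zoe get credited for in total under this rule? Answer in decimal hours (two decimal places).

Fri: in 10:20 AM→10:30 AM, out 3:20 PM→3:30 PM; 5 h 0 min
Sat: in 8:40 AM→8:30 AM, out 8:35 PM→8:30 PM; 12 h 0 min
Sun: in 6:08 AM→6:00 AM, out 5:01 PM→5:00 PM; 11 h 0 min
Total credited: 28 h 0 min.

28.00 hours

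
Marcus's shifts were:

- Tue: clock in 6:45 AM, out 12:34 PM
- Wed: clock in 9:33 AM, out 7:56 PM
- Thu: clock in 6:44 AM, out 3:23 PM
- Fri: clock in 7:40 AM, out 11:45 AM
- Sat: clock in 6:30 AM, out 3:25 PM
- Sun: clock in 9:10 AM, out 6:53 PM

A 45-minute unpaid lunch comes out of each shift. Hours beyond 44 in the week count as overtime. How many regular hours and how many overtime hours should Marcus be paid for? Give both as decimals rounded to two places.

Tue: 6:45 AM–12:34 PM = 5 h 49 min; less 45 min break → 5 h 4 min
Wed: 9:33 AM–7:56 PM = 10 h 23 min; less 45 min break → 9 h 38 min
Thu: 6:44 AM–3:23 PM = 8 h 39 min; less 45 min break → 7 h 54 min
Fri: 7:40 AM–11:45 AM = 4 h 5 min; less 45 min break → 3 h 20 min
Sat: 6:30 AM–3:25 PM = 8 h 55 min; less 45 min break → 8 h 10 min
Sun: 9:10 AM–6:53 PM = 9 h 43 min; less 45 min break → 8 h 58 min
Total worked: 43 h 4 min = 43.07 h.
Threshold 44 h → overtime 0 h 0 min, regular 43 h 4 min.

Regular 43.07 hours, overtime 0.00 hours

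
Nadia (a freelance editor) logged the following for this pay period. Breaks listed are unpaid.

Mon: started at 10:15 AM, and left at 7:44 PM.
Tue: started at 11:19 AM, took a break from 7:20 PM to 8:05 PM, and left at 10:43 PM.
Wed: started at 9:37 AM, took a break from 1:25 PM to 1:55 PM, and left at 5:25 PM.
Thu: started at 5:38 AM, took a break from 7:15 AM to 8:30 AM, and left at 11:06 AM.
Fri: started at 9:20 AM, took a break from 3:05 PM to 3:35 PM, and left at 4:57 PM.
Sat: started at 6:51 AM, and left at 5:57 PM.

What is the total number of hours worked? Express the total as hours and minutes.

Mon: 10:15 AM–7:44 PM = 9 h 29 min
Tue: 11:19 AM–10:43 PM = 11 h 24 min; less 45 min break → 10 h 39 min
Wed: 9:37 AM–5:25 PM = 7 h 48 min; less 30 min break → 7 h 18 min
Thu: 5:38 AM–11:06 AM = 5 h 28 min; less 75 min break → 4 h 13 min
Fri: 9:20 AM–4:57 PM = 7 h 37 min; less 30 min break → 7 h 7 min
Sat: 6:51 AM–5:57 PM = 11 h 6 min
Total: 9 h 29 min + 10 h 39 min + 7 h 18 min + 4 h 13 min + 7 h 7 min + 11 h 6 min = 49 h 52 min.

49 h 52 min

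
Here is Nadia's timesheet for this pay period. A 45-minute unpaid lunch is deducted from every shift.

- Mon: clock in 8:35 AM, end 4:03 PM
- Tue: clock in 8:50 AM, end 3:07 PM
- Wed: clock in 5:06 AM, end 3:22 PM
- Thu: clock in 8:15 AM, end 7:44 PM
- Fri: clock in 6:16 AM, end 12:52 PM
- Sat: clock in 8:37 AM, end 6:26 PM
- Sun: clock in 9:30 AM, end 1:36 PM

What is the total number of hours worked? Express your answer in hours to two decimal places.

50.77 hours

Mon: 8:35 AM–4:03 PM = 7 h 28 min; less 45 min break → 6 h 43 min
Tue: 8:50 AM–3:07 PM = 6 h 17 min; less 45 min break → 5 h 32 min
Wed: 5:06 AM–3:22 PM = 10 h 16 min; less 45 min break → 9 h 31 min
Thu: 8:15 AM–7:44 PM = 11 h 29 min; less 45 min break → 10 h 44 min
Fri: 6:16 AM–12:52 PM = 6 h 36 min; less 45 min break → 5 h 51 min
Sat: 8:37 AM–6:26 PM = 9 h 49 min; less 45 min break → 9 h 4 min
Sun: 9:30 AM–1:36 PM = 4 h 6 min; less 45 min break → 3 h 21 min
Total: 6 h 43 min + 5 h 32 min + 9 h 31 min + 10 h 44 min + 5 h 51 min + 9 h 4 min + 3 h 21 min = 50 h 46 min.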